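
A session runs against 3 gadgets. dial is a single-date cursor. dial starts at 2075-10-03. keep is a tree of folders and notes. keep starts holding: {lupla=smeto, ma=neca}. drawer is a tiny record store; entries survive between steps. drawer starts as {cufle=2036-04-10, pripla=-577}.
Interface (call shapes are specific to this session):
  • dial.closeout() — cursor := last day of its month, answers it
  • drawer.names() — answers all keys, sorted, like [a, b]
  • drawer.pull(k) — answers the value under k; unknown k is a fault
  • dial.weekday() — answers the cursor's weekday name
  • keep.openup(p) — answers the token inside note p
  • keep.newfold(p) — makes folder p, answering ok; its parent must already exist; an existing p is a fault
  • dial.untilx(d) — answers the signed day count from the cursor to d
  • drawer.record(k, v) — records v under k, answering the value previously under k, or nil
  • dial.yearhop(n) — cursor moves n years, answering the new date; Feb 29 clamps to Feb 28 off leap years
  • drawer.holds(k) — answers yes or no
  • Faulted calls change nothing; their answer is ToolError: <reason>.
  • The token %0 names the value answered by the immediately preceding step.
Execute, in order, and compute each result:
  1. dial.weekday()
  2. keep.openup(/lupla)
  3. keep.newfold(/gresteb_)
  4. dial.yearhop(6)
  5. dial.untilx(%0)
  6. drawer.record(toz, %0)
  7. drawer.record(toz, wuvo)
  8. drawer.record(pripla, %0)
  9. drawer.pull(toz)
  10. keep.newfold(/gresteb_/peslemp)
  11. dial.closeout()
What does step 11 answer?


==> dial.weekday()
<== Thursday
==> keep.openup(p: /lupla)
<== smeto
==> keep.newfold(p: /gresteb_)
<== ok
==> dial.yearhop(n: 6)
<== 2081-10-03
==> dial.untilx(d: %0)
<== 0
==> drawer.record(k: toz, v: %0)
<== nil
==> drawer.record(k: toz, v: wuvo)
<== 0
==> drawer.record(k: pripla, v: %0)
<== -577
==> drawer.pull(k: toz)
<== wuvo
==> keep.newfold(p: /gresteb_/peslemp)
<== ok
==> dial.closeout()
<== 2081-10-31

Answer: 2081-10-31


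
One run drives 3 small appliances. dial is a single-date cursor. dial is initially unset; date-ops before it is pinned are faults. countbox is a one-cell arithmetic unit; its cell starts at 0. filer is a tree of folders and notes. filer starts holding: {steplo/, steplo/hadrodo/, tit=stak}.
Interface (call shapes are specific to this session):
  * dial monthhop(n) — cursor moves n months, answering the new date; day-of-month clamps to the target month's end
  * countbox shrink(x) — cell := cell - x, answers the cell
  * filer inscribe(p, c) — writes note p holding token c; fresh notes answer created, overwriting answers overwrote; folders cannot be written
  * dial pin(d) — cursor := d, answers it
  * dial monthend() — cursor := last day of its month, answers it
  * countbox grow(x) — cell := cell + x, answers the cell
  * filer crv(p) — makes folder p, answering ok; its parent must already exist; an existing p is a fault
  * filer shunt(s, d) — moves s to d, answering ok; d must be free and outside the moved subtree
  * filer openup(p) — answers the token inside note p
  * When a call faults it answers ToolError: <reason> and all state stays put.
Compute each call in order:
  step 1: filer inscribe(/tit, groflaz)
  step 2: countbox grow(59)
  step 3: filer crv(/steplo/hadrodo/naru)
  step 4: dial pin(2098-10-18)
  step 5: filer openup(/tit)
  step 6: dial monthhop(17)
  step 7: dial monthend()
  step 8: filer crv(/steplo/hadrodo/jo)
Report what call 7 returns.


% filer inscribe p=/tit c=groflaz
:: overwrote
% countbox grow x=59
:: 59
% filer crv p=/steplo/hadrodo/naru
:: ok
% dial pin d=2098-10-18
:: 2098-10-18
% filer openup p=/tit
:: groflaz
% dial monthhop n=17
:: 2100-03-18
% dial monthend
:: 2100-03-31
% filer crv p=/steplo/hadrodo/jo
:: ok

Answer: 2100-03-31


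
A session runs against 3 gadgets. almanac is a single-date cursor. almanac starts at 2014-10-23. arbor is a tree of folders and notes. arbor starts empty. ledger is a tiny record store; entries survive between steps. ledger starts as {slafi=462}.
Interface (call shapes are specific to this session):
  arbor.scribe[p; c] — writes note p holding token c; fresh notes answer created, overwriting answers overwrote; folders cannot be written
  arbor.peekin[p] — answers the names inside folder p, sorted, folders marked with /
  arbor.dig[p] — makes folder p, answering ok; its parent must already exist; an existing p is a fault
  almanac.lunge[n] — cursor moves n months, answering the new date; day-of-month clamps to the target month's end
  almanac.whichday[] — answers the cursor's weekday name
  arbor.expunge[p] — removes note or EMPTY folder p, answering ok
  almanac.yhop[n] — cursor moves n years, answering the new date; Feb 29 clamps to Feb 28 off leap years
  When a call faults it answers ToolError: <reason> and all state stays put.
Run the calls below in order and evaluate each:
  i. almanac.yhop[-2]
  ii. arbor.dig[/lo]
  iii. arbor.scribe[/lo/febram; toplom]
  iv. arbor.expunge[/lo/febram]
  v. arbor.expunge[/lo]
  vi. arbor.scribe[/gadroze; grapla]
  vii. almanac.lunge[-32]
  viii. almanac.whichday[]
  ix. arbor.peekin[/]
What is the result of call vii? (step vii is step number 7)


Answer: 2010-02-23

Derivation:
>>> yhop -2
:: 2012-10-23
>>> dig /lo
:: ok
>>> scribe /lo/febram toplom
:: created
>>> expunge /lo/febram
:: ok
>>> expunge /lo
:: ok
>>> scribe /gadroze grapla
:: created
>>> lunge -32
:: 2010-02-23
>>> whichday
:: Tuesday
>>> peekin /
:: [gadroze]


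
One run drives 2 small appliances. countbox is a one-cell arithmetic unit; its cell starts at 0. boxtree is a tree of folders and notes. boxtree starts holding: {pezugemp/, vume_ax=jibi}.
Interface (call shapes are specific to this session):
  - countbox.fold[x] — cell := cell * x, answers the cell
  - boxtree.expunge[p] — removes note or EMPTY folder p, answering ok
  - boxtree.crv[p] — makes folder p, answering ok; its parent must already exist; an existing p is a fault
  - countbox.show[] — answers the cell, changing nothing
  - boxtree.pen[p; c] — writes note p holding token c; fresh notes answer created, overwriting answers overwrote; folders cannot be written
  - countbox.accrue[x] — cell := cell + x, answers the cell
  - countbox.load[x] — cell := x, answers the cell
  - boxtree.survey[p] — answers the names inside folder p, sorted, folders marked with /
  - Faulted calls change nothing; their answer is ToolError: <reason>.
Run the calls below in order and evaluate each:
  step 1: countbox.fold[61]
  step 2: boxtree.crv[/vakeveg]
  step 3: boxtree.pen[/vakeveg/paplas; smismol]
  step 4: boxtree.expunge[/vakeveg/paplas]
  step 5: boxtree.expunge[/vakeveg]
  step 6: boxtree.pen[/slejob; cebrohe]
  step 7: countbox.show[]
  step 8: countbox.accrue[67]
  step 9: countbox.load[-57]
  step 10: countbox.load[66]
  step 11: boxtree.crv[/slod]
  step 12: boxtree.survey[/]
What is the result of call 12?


Answer: [pezugemp/, slejob, slod/, vume_ax]

Derivation:
I invoke fold(61), — result: 0.
I try crv(/vakeveg), and observe ok.
Then pen(/vakeveg/paplas, smismol), → created.
I call expunge(/vakeveg/paplas): ok.
Next I call expunge(/vakeveg), and get ok.
I call pen(/slejob, cebrohe), → created.
Next I call show(), — result: 0.
Calling accrue(67), — result: 67.
I try load(-57), which returns -57.
Invoking load(66), → 66.
Calling crv(/slod), yielding ok.
Next I call survey(/), — result: [pezugemp/, slejob, slod/, vume_ax].


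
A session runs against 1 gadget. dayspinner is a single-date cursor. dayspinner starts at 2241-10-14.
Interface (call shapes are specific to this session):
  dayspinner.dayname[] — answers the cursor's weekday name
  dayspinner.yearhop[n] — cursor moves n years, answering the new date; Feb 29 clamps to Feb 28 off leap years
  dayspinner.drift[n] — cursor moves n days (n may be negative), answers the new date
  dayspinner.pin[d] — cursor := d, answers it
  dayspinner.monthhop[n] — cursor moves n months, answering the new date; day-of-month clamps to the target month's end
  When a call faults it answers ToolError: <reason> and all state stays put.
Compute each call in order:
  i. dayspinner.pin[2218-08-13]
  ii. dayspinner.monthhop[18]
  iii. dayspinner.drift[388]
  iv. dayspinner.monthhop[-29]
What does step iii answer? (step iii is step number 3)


I call dayspinner.pin passing d=2218-08-13, giving 2218-08-13.
Calling dayspinner.monthhop passing n=18, → 2220-02-13.
Then dayspinner.drift passing n=388, → 2221-03-07.
Now I run dayspinner.monthhop passing n=-29, → 2218-10-07.

Answer: 2221-03-07


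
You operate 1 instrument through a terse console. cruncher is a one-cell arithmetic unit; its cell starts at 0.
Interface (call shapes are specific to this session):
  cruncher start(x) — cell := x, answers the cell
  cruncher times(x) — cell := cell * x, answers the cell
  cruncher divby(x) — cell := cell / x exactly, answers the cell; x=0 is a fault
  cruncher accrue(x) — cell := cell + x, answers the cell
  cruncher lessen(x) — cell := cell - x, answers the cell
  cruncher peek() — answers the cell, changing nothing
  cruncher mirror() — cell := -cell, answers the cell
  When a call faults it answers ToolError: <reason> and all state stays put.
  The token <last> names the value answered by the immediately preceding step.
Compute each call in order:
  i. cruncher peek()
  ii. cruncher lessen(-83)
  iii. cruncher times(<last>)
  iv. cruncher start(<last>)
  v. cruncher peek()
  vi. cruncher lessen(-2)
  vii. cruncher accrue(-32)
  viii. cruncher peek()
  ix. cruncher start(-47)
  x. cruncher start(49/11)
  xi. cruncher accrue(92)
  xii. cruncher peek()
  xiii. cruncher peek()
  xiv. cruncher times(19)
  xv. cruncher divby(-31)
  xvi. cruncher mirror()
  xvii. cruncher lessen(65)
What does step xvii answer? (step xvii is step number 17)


-> cruncher peek()
<- 0
-> cruncher lessen(x: -83)
<- 83
-> cruncher times(x: <last>)
<- 6889
-> cruncher start(x: <last>)
<- 6889
-> cruncher peek()
<- 6889
-> cruncher lessen(x: -2)
<- 6891
-> cruncher accrue(x: -32)
<- 6859
-> cruncher peek()
<- 6859
-> cruncher start(x: -47)
<- -47
-> cruncher start(x: 49/11)
<- 49/11
-> cruncher accrue(x: 92)
<- 1061/11
-> cruncher peek()
<- 1061/11
-> cruncher peek()
<- 1061/11
-> cruncher times(x: 19)
<- 20159/11
-> cruncher divby(x: -31)
<- -20159/341
-> cruncher mirror()
<- 20159/341
-> cruncher lessen(x: 65)
<- -2006/341

Answer: -2006/341


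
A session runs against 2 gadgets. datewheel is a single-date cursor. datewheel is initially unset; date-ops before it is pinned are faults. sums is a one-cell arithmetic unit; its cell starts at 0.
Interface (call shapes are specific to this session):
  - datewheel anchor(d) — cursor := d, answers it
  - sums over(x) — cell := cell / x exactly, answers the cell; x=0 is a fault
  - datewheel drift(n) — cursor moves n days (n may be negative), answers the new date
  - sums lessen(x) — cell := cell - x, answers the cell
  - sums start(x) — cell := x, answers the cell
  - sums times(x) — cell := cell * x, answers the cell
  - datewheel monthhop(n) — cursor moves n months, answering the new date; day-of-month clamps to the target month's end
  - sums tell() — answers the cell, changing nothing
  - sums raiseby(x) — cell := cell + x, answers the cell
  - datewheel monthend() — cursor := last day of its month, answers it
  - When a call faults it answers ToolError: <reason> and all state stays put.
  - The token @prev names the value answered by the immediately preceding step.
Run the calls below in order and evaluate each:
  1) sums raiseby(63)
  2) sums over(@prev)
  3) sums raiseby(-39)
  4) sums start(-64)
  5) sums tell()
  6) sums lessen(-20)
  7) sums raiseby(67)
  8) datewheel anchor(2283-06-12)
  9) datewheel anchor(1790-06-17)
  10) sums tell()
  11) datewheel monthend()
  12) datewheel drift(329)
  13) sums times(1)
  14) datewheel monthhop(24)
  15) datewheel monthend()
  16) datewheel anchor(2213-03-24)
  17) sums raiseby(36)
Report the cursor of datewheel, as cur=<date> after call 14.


Answer: cur=1793-05-25

Derivation:
I invoke sums raiseby(x='63'), giving 63.
Then sums over(x='@prev'), giving 1.
Next I call sums raiseby(x='-39'), and observe -38.
I run sums start(x='-64'), yielding -64.
Calling sums tell: -64.
Now I run sums lessen(x='-20'), — result: -44.
Calling sums raiseby(x='67'), which returns 23.
Invoking datewheel anchor(d='2283-06-12'), and observe 2283-06-12.
Invoking datewheel anchor(d='1790-06-17'), and observe 1790-06-17.
Using sums tell(), → 23.
Next I call datewheel monthend, — result: 1790-06-30.
I call datewheel drift(n='329'), and observe 1791-05-25.
Invoking sums times(x='1'), which returns 23.
Using datewheel monthhop(n='24'), and observe 1793-05-25.
Next I call datewheel monthend(): 1793-05-31.
I run datewheel anchor(d='2213-03-24'), → 2213-03-24.
Calling sums raiseby(x='36'), and get 59.


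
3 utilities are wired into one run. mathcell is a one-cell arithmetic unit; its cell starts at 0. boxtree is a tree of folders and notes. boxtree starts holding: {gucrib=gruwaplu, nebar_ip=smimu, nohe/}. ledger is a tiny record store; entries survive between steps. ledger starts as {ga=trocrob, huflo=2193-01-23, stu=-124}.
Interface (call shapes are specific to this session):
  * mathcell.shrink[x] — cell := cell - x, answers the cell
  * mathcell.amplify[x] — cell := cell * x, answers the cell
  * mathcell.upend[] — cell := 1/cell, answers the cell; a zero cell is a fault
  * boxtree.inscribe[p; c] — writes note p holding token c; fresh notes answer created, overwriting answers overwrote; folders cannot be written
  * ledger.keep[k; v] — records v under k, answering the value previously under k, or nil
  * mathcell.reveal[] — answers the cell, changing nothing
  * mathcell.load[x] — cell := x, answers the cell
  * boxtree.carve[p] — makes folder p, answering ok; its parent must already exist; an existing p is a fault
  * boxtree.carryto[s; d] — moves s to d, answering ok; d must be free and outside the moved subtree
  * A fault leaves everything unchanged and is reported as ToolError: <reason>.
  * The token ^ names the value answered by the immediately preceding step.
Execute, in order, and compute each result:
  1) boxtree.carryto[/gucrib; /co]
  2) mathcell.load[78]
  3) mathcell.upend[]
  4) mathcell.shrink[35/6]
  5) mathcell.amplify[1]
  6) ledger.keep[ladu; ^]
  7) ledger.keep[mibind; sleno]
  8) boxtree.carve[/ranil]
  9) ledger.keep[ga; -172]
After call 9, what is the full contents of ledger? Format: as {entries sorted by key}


Answer: {ga=-172, huflo=2193-01-23, ladu=-227/39, mibind=sleno, stu=-124}

Derivation:
==> boxtree.carryto(s=/gucrib, d=/co)
<== ok
==> mathcell.load(x=78)
<== 78
==> mathcell.upend()
<== 1/78
==> mathcell.shrink(x=35/6)
<== -227/39
==> mathcell.amplify(x=1)
<== -227/39
==> ledger.keep(k=ladu, v=^)
<== nil
==> ledger.keep(k=mibind, v=sleno)
<== nil
==> boxtree.carve(p=/ranil)
<== ok
==> ledger.keep(k=ga, v=-172)
<== trocrob


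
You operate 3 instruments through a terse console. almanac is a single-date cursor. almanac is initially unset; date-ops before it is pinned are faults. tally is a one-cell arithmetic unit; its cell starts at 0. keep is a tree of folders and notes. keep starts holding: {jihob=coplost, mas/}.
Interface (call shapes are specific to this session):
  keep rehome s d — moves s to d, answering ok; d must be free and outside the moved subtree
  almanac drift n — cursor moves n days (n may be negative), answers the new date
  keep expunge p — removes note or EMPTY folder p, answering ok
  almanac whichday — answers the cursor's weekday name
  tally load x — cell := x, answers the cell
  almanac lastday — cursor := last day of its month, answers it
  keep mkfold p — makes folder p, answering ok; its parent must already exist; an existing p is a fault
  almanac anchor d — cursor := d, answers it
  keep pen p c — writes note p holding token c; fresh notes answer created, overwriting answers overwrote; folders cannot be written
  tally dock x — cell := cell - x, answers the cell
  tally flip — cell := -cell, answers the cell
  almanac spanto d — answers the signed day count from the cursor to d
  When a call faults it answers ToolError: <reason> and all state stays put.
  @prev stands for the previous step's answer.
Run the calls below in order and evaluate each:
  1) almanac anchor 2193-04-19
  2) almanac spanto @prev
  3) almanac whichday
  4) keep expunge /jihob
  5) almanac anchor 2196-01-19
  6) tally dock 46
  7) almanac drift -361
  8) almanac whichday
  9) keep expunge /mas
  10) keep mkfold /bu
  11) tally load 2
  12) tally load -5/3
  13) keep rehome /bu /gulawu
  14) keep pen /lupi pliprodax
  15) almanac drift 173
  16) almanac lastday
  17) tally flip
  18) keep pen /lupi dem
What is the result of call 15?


Answer: 2195-07-15

Derivation:
Act: almanac anchor[d→2193-04-19]
Obs: 2193-04-19
Act: almanac spanto[d→@prev]
Obs: 0
Act: almanac whichday[]
Obs: Friday
Act: keep expunge[p→/jihob]
Obs: ok
Act: almanac anchor[d→2196-01-19]
Obs: 2196-01-19
Act: tally dock[x→46]
Obs: -46
Act: almanac drift[n→-361]
Obs: 2195-01-23
Act: almanac whichday[]
Obs: Friday
Act: keep expunge[p→/mas]
Obs: ok
Act: keep mkfold[p→/bu]
Obs: ok
Act: tally load[x→2]
Obs: 2
Act: tally load[x→-5/3]
Obs: -5/3
Act: keep rehome[s→/bu; d→/gulawu]
Obs: ok
Act: keep pen[p→/lupi; c→pliprodax]
Obs: created
Act: almanac drift[n→173]
Obs: 2195-07-15
Act: almanac lastday[]
Obs: 2195-07-31
Act: tally flip[]
Obs: 5/3
Act: keep pen[p→/lupi; c→dem]
Obs: overwrote


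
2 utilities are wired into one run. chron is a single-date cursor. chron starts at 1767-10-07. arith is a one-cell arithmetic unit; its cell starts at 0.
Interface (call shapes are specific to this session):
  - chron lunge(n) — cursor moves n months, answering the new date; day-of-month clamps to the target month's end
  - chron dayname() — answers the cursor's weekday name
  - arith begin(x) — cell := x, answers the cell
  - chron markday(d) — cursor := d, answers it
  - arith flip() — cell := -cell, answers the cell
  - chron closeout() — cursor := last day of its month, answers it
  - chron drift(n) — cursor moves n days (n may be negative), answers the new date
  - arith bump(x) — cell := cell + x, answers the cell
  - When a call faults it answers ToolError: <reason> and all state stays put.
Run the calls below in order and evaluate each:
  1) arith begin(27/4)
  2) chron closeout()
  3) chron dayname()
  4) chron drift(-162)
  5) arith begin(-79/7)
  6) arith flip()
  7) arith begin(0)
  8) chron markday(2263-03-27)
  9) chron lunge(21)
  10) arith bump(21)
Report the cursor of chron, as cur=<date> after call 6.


Answer: cur=1767-05-22

Derivation:
Step: arith begin[x→27/4]
Result: 27/4
Step: chron closeout[]
Result: 1767-10-31
Step: chron dayname[]
Result: Saturday
Step: chron drift[n→-162]
Result: 1767-05-22
Step: arith begin[x→-79/7]
Result: -79/7
Step: arith flip[]
Result: 79/7
Step: arith begin[x→0]
Result: 0
Step: chron markday[d→2263-03-27]
Result: 2263-03-27
Step: chron lunge[n→21]
Result: 2264-12-27
Step: arith bump[x→21]
Result: 21


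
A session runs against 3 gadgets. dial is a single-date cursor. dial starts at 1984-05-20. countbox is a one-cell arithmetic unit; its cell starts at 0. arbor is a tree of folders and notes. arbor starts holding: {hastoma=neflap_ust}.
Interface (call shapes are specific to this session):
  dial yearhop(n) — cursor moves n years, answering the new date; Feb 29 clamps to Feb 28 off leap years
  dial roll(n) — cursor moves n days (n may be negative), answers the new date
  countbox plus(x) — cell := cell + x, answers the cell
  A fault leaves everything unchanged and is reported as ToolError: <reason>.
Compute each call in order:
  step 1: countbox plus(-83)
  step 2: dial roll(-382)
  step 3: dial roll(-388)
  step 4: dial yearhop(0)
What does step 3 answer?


% countbox plus x→-83
= -83
% dial roll n→-382
= 1983-05-04
% dial roll n→-388
= 1982-04-11
% dial yearhop n→0
= 1982-04-11

Answer: 1982-04-11


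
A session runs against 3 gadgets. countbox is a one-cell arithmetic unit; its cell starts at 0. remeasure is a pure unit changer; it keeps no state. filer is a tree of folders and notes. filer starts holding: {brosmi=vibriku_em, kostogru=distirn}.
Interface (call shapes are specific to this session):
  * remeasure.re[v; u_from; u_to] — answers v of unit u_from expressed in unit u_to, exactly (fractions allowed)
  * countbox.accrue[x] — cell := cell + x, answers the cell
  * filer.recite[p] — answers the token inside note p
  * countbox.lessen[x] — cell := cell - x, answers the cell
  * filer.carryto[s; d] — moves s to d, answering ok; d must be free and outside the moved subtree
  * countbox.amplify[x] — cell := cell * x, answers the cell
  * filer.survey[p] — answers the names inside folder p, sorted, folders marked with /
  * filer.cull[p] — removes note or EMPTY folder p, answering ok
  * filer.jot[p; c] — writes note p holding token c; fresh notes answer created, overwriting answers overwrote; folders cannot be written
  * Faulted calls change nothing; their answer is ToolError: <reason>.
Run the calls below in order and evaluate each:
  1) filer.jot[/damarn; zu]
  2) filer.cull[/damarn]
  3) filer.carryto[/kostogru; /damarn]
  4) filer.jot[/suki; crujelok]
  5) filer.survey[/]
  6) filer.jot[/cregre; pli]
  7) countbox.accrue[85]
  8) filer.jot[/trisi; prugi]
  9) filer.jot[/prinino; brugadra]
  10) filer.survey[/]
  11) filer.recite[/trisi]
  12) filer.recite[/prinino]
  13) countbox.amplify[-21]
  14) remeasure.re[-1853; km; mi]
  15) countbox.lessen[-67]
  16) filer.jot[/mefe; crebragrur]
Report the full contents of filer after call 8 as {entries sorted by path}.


I try filer.jot passing /damarn, zu, and see created.
Then filer.cull passing /damarn, → ok.
Then filer.carryto passing /kostogru, /damarn, giving ok.
I invoke filer.jot passing /suki, crujelok, and see created.
I try filer.survey passing /: [brosmi, damarn, suki].
I use filer.jot passing /cregre, pli, and observe created.
I try countbox.accrue passing 85: 85.
Invoking filer.jot passing /trisi, prugi, and observe created.
I call filer.jot passing /prinino, brugadra: created.
I use filer.survey passing /, — result: [brosmi, cregre, damarn, prinino, suki, trisi].
I use filer.recite passing /trisi, and observe prugi.
Calling filer.recite passing /prinino: brugadra.
I try countbox.amplify passing -21, which returns -1785.
I call remeasure.re passing -1853, km, mi, — result: -28953125/25146.
I invoke countbox.lessen passing -67, which returns -1718.
I run filer.jot passing /mefe, crebragrur, and observe created.

Answer: {brosmi=vibriku_em, cregre=pli, damarn=distirn, suki=crujelok, trisi=prugi}


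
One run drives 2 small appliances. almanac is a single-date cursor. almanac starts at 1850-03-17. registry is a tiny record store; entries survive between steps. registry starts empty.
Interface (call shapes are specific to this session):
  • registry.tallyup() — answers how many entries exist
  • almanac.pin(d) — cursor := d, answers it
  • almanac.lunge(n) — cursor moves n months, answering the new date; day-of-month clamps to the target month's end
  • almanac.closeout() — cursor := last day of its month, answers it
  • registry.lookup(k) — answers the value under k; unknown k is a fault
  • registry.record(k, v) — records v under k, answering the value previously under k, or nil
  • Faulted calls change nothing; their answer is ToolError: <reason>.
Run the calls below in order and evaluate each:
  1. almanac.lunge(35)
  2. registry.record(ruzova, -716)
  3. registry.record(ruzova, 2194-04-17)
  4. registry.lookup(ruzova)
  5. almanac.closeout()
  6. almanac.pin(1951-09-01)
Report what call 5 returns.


% almanac.lunge(n→35) -> 1853-02-17
% registry.record(k→ruzova, v→-716) -> nil
% registry.record(k→ruzova, v→2194-04-17) -> -716
% registry.lookup(k→ruzova) -> 2194-04-17
% almanac.closeout() -> 1853-02-28
% almanac.pin(d→1951-09-01) -> 1951-09-01

Answer: 1853-02-28


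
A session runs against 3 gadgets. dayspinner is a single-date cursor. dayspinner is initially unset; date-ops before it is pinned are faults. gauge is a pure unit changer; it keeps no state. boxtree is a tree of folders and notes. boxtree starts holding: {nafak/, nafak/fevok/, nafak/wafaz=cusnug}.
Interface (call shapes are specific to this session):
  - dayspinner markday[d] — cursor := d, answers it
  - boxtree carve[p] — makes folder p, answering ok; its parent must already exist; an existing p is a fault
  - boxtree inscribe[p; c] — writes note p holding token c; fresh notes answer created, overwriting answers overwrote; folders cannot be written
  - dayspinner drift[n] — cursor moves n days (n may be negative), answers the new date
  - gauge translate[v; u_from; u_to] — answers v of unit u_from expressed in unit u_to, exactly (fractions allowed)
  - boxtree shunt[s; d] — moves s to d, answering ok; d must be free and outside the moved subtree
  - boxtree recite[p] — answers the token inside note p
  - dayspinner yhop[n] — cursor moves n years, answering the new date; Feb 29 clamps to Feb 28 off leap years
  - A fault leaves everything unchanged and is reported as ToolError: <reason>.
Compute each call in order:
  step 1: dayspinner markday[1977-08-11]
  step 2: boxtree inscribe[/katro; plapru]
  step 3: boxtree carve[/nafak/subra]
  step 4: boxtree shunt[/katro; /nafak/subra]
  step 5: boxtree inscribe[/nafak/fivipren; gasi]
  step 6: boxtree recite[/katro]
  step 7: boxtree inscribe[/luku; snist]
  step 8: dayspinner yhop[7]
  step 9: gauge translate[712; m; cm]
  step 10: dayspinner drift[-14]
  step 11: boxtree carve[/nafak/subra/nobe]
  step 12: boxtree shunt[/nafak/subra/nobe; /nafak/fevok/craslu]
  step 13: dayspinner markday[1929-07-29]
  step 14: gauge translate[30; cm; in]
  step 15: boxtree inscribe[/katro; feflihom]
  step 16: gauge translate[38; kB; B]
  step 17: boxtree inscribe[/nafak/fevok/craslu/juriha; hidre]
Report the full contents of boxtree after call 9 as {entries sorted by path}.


CALL dayspinner markday[1977-08-11]
RET  1977-08-11
CALL boxtree inscribe[/katro; plapru]
RET  created
CALL boxtree carve[/nafak/subra]
RET  ok
CALL boxtree shunt[/katro; /nafak/subra]
RET  ToolError: exists
CALL boxtree inscribe[/nafak/fivipren; gasi]
RET  created
CALL boxtree recite[/katro]
RET  plapru
CALL boxtree inscribe[/luku; snist]
RET  created
CALL dayspinner yhop[7]
RET  1984-08-11
CALL gauge translate[712; m; cm]
RET  71200
CALL dayspinner drift[-14]
RET  1984-07-28
CALL boxtree carve[/nafak/subra/nobe]
RET  ok
CALL boxtree shunt[/nafak/subra/nobe; /nafak/fevok/craslu]
RET  ok
CALL dayspinner markday[1929-07-29]
RET  1929-07-29
CALL gauge translate[30; cm; in]
RET  1500/127
CALL boxtree inscribe[/katro; feflihom]
RET  overwrote
CALL gauge translate[38; kB; B]
RET  38000
CALL boxtree inscribe[/nafak/fevok/craslu/juriha; hidre]
RET  created

Answer: {katro=plapru, luku=snist, nafak/, nafak/fevok/, nafak/fivipren=gasi, nafak/subra/, nafak/wafaz=cusnug}


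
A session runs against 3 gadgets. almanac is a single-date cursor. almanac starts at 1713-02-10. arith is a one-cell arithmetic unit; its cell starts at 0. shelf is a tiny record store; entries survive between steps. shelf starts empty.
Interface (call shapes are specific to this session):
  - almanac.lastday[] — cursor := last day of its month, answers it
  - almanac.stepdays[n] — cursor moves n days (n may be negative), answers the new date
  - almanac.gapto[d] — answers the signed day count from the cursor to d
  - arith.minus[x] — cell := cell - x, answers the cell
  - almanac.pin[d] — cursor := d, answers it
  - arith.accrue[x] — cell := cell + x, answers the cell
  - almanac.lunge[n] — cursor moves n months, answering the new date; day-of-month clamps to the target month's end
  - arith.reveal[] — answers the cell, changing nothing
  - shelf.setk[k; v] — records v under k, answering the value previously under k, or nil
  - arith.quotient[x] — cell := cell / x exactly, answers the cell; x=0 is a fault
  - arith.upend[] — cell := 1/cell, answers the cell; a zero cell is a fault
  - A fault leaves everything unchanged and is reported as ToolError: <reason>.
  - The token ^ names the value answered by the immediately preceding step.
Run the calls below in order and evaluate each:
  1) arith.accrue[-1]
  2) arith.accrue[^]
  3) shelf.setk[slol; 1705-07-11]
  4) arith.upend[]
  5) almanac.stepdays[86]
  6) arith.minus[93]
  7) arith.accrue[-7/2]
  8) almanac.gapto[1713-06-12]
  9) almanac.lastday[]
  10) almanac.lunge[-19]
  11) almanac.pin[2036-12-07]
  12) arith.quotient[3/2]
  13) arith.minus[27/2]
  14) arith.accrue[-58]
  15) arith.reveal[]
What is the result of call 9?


Step: arith.accrue[x: -1]
Result: -1
Step: arith.accrue[x: ^]
Result: -2
Step: shelf.setk[k: slol; v: 1705-07-11]
Result: nil
Step: arith.upend[]
Result: -1/2
Step: almanac.stepdays[n: 86]
Result: 1713-05-07
Step: arith.minus[x: 93]
Result: -187/2
Step: arith.accrue[x: -7/2]
Result: -97
Step: almanac.gapto[d: 1713-06-12]
Result: 36
Step: almanac.lastday[]
Result: 1713-05-31
Step: almanac.lunge[n: -19]
Result: 1711-10-31
Step: almanac.pin[d: 2036-12-07]
Result: 2036-12-07
Step: arith.quotient[x: 3/2]
Result: -194/3
Step: arith.minus[x: 27/2]
Result: -469/6
Step: arith.accrue[x: -58]
Result: -817/6
Step: arith.reveal[]
Result: -817/6

Answer: 1713-05-31


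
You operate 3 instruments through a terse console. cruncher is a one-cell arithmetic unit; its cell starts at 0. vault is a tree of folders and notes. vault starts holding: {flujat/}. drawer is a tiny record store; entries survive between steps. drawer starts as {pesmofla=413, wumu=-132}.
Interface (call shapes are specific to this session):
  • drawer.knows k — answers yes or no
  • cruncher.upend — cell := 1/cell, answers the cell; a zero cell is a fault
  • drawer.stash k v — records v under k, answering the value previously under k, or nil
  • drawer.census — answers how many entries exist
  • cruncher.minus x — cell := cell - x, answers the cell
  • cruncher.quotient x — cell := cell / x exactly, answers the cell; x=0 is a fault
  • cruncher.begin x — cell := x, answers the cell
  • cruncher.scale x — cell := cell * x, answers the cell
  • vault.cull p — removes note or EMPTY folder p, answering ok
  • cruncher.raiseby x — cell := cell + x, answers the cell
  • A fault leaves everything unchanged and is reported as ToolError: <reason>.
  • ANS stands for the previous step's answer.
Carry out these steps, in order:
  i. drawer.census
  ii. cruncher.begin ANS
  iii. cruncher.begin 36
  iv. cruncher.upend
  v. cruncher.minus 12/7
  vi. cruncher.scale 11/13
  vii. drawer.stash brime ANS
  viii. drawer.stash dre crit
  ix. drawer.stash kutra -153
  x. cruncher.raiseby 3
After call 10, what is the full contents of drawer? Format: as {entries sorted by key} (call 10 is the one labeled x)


Answer: {brime=-4675/3276, dre=crit, kutra=-153, pesmofla=413, wumu=-132}

Derivation:
==> census()
<== 2
==> begin(x=ANS)
<== 2
==> begin(x=36)
<== 36
==> upend()
<== 1/36
==> minus(x=12/7)
<== -425/252
==> scale(x=11/13)
<== -4675/3276
==> stash(k=brime, v=ANS)
<== nil
==> stash(k=dre, v=crit)
<== nil
==> stash(k=kutra, v=-153)
<== nil
==> raiseby(x=3)
<== 5153/3276


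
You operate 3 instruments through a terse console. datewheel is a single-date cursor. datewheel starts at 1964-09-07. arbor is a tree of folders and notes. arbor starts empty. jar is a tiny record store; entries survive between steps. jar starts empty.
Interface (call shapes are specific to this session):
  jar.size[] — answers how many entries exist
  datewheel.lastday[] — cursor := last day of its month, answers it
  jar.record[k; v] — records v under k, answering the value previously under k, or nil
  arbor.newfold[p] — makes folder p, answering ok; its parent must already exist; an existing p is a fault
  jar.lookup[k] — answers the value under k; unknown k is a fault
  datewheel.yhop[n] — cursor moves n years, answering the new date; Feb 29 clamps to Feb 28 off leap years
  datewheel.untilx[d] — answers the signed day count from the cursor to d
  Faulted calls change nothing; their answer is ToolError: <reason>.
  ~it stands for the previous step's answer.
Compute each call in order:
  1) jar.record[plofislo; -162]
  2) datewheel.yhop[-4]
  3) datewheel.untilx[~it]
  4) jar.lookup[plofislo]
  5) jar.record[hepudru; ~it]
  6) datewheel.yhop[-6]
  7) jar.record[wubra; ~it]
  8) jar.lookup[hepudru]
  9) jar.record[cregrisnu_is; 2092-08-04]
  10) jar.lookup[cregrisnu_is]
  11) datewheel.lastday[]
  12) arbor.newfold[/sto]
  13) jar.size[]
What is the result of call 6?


Answer: 1954-09-07

Derivation:
~$ jar.record k=plofislo v=-162
[out] nil
~$ datewheel.yhop n=-4
[out] 1960-09-07
~$ datewheel.untilx d=~it
[out] 0
~$ jar.lookup k=plofislo
[out] -162
~$ jar.record k=hepudru v=~it
[out] nil
~$ datewheel.yhop n=-6
[out] 1954-09-07
~$ jar.record k=wubra v=~it
[out] nil
~$ jar.lookup k=hepudru
[out] -162
~$ jar.record k=cregrisnu_is v=2092-08-04
[out] nil
~$ jar.lookup k=cregrisnu_is
[out] 2092-08-04
~$ datewheel.lastday
[out] 1954-09-30
~$ arbor.newfold p=/sto
[out] ok
~$ jar.size
[out] 4


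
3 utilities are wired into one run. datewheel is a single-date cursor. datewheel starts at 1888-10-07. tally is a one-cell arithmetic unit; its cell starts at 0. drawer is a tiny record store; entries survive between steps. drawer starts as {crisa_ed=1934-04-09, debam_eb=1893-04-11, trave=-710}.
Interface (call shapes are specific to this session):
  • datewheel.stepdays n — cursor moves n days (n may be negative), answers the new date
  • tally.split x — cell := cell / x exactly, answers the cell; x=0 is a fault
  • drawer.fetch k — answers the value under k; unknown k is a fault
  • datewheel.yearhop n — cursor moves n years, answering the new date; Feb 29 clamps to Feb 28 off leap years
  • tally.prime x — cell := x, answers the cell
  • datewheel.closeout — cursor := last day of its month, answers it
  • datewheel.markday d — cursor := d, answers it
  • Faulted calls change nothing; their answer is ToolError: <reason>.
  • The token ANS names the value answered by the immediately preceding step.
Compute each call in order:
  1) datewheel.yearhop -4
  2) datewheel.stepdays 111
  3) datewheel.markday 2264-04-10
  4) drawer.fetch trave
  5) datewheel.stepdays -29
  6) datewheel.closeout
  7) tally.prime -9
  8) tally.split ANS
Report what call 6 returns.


Answer: 2264-03-31

Derivation:
Then yearhop using n: -4, → 1884-10-07.
I call stepdays using n: 111, — result: 1885-01-26.
Now I run markday using d: 2264-04-10, and get 2264-04-10.
I use fetch using k: trave, and get -710.
Next I call stepdays using n: -29, and observe 2264-03-12.
I call closeout(), → 2264-03-31.
Then prime using x: -9, — result: -9.
Then split using x: ANS, — result: 1.


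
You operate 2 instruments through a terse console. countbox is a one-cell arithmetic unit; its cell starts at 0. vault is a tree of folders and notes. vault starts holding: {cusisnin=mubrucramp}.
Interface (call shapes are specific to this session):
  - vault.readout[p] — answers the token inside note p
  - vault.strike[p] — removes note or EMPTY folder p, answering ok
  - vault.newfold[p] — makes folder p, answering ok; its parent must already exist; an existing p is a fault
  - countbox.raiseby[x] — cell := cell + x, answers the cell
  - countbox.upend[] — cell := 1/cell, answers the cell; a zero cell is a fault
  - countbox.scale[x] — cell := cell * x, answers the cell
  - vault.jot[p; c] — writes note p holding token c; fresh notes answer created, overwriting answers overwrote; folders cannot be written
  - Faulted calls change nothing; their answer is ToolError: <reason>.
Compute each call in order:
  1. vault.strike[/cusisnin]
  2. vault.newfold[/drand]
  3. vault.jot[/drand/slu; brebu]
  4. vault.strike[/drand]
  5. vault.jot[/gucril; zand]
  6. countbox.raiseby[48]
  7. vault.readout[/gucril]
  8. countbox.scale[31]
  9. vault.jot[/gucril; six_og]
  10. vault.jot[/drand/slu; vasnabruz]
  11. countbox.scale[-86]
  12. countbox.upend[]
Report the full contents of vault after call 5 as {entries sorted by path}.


>> vault.strike(p=/cusisnin)
<< ok
>> vault.newfold(p=/drand)
<< ok
>> vault.jot(p=/drand/slu, c=brebu)
<< created
>> vault.strike(p=/drand)
<< ToolError: not empty
>> vault.jot(p=/gucril, c=zand)
<< created
>> countbox.raiseby(x=48)
<< 48
>> vault.readout(p=/gucril)
<< zand
>> countbox.scale(x=31)
<< 1488
>> vault.jot(p=/gucril, c=six_og)
<< overwrote
>> vault.jot(p=/drand/slu, c=vasnabruz)
<< overwrote
>> countbox.scale(x=-86)
<< -127968
>> countbox.upend()
<< -1/127968

Answer: {drand/, drand/slu=brebu, gucril=zand}


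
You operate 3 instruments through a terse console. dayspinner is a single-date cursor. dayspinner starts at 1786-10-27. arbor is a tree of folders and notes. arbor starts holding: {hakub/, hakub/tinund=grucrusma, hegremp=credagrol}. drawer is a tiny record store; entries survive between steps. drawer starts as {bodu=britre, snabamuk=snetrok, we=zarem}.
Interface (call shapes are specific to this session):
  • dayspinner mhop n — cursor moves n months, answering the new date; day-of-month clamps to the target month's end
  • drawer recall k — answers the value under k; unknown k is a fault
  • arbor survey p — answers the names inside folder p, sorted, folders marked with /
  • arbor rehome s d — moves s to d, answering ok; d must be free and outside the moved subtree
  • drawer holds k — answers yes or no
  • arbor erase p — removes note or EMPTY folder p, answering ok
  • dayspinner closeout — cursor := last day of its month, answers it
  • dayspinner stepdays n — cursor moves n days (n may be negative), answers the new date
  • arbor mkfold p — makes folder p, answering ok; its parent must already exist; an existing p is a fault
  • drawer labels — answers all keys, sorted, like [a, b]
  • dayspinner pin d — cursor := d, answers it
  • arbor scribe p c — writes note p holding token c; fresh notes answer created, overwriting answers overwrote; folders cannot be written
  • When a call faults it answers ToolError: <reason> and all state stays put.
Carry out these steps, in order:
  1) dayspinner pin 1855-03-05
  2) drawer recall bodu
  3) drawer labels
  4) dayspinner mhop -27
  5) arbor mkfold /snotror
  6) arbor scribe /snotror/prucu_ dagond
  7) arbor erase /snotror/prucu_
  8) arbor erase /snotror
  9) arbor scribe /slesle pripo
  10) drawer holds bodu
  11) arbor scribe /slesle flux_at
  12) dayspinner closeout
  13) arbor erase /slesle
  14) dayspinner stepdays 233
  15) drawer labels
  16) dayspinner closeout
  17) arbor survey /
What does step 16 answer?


~$ dayspinner pin d='1855-03-05'
[out] 1855-03-05
~$ drawer recall k='bodu'
[out] britre
~$ drawer labels
[out] [bodu, snabamuk, we]
~$ dayspinner mhop n='-27'
[out] 1852-12-05
~$ arbor mkfold p='/snotror'
[out] ok
~$ arbor scribe p='/snotror/prucu_' c='dagond'
[out] created
~$ arbor erase p='/snotror/prucu_'
[out] ok
~$ arbor erase p='/snotror'
[out] ok
~$ arbor scribe p='/slesle' c='pripo'
[out] created
~$ drawer holds k='bodu'
[out] yes
~$ arbor scribe p='/slesle' c='flux_at'
[out] overwrote
~$ dayspinner closeout
[out] 1852-12-31
~$ arbor erase p='/slesle'
[out] ok
~$ dayspinner stepdays n='233'
[out] 1853-08-21
~$ drawer labels
[out] [bodu, snabamuk, we]
~$ dayspinner closeout
[out] 1853-08-31
~$ arbor survey p='/'
[out] [hakub/, hegremp]

Answer: 1853-08-31


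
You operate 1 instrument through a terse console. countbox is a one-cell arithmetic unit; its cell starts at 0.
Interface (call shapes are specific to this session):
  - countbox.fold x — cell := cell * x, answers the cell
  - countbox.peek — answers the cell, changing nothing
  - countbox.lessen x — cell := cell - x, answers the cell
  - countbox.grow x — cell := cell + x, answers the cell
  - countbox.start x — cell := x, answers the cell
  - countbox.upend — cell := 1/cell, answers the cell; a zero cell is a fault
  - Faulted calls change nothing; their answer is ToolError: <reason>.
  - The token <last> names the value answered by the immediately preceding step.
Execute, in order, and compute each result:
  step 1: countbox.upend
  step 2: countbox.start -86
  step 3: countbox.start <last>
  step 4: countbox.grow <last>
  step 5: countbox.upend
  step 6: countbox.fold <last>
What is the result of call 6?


Then upend, — result: ToolError: reciprocal of zero.
I try start(x=-86), and observe -86.
I call start(x=<last>): -86.
Now I run grow(x=<last>), giving -172.
Calling upend, yielding -1/172.
I use fold(x=<last>), and observe 1/29584.

Answer: 1/29584
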